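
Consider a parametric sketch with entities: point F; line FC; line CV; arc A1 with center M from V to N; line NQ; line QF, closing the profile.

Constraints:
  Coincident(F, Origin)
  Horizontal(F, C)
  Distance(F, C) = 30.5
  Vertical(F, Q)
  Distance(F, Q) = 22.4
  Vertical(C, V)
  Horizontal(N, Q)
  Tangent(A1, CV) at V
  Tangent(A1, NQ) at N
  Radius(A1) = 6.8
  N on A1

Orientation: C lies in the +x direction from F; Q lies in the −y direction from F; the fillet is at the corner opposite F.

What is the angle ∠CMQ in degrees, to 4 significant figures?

129.6°

F is at the origin; F and C share the same y with |FC| = 30.5 and C on the +x side, so C = (30.50, 0.000). F and Q share the same x with |FQ| = 22.4 and Q on the −y side, so Q = (0.000, -22.40). The virtual corner opposite F is at (30.50, -22.40). Since A1 is tangent to CV there, MV ⟂ CV and since A1 is tangent to NQ there, MN ⟂ NQ, with radius 6.8, so the center M sits 6.8 in from both sides at M = (23.70, -15.60). Then cos ∠CMQ = MC·MQ / (|MC||MQ|), giving 129.6°.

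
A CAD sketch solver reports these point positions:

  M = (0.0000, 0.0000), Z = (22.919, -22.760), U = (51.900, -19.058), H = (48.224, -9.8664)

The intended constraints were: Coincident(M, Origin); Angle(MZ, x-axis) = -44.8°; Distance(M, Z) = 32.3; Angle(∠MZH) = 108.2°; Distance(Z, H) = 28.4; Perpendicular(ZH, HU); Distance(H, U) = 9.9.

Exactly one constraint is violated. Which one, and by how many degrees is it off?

Perpendicular(ZH, HU) — off by 5.20°.

M = (0.00, 0.00) ✓; MZ at -44.80° ✓; |MZ| = 32.30 ✓; ∠MZH = 108.2° ✓; |ZH| = 28.40 ✓; ∠(ZH, HU) = 95.20° ✗; |HU| = 9.899 ✓.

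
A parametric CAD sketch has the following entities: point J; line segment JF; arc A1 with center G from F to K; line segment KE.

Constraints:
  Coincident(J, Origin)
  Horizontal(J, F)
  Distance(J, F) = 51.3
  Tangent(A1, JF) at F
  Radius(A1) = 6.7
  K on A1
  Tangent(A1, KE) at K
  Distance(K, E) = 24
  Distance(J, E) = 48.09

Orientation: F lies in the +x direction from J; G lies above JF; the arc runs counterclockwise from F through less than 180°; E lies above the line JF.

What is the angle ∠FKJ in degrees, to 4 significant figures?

56.16°

Checks: |GK| = 6.700 ✓; ∠(GK, KE) = 90.00° ✓; |KE| = 24.00 ✓; |JE| = 48.09 ✓.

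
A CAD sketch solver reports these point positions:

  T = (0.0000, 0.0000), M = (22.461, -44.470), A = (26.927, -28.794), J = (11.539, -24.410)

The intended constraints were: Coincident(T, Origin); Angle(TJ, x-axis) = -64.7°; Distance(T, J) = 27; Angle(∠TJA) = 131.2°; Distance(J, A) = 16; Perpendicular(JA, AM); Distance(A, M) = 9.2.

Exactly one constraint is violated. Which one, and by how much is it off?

Distance(A, M) = 9.2 — off by 7.10.

T = (0.00, 0.00) ✓; TJ at -64.70° ✓; |TJ| = 27.00 ✓; ∠TJA = 131.2° ✓; |JA| = 16.00 ✓; ∠(JA, AM) = 90.00° ✓; |AM| = 16.30 ✗.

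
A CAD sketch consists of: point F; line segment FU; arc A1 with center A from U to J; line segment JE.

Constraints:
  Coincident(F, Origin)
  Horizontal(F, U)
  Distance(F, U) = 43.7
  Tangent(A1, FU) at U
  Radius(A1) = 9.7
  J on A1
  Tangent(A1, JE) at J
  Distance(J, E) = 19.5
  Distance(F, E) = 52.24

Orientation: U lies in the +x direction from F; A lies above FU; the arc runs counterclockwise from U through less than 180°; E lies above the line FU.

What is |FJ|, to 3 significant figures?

54.0

F is at the origin; FU is horizontal with |FU| = 43.7 and U on the +x side, so U = (43.7, 0.00). Since A1 is tangent to FU there, AU ⟂ FU, so A = U + (0, 9.7) = (43.7, 9.70). Since AJ ⟂ JE (tangency), |AE| = √(9.7² + 19.5²) = 21.8 regardless of where J sits on A1. So E lies on both circle(F, 52.24) and circle(A, 21.8); the above-FU intersection is E = (41.8, 31.4). J is the foot of the tangent from E: J = (52.0, 14.8).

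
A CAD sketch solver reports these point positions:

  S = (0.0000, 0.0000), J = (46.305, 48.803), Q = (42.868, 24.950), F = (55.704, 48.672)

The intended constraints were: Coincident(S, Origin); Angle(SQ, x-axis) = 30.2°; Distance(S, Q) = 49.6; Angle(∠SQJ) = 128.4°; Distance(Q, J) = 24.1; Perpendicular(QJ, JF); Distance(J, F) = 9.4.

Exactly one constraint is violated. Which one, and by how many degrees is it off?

Perpendicular(QJ, JF) — off by 7.40°.

S = (0.00, 0.00) ✓; SQ at 30.20° ✓; |SQ| = 49.60 ✓; ∠SQJ = 128.4° ✓; |QJ| = 24.10 ✓; ∠(QJ, JF) = 82.60° ✗; |JF| = 9.400 ✓.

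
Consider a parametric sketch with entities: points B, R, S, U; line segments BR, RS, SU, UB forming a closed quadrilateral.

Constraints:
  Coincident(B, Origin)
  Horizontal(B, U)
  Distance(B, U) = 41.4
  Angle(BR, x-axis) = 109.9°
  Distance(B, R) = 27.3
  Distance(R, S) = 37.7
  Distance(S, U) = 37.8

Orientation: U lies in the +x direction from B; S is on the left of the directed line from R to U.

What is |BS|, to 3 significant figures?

44.4

B is at the origin; BU is horizontal with |BU| = 41.4 and U in +x, so U = (41.4, 0). BR runs at 109.9° with |BR| = 27.3, so R = (-9.29, 25.7). S is determined by |RS| = 37.7 and |SU| = 37.8 together: it lies at the intersection of circle(R, 37.7) and circle(U, 37.8). With |RU| = 56.8, the foot of the radical line on RU is 28.3 from R and the perpendicular offset is √(37.7² − 28.3²) = 24.9. Taking the left-of-RU solution: S = (27.2, 35.0).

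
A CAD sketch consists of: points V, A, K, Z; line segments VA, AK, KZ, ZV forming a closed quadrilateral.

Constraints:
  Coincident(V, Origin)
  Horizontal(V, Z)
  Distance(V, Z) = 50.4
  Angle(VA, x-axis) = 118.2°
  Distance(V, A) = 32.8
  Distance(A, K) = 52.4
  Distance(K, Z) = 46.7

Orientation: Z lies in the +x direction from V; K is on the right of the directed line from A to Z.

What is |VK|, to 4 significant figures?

19.67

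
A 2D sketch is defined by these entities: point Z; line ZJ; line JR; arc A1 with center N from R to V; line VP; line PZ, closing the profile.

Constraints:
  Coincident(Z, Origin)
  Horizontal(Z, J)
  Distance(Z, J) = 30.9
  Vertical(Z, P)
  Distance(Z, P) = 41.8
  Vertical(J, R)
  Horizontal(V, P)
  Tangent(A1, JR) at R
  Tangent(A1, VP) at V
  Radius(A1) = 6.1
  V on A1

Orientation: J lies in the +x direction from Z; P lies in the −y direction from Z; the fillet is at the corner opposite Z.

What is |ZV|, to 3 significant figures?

48.6

The virtual corner opposite Z is at (30.9, -41.8). Since A1 is tangent to JR there, NR ⟂ JR and tangency of A1 to VP means the radius NV is perpendicular to VP, with radius 6.1, so the center N sits 6.1 in from both sides at N = (24.8, -35.7). That places the tangent points at R = (30.9, -35.7) on JR and V = (24.8, -41.8) on VP. Then |ZV| = |V − Z| = 48.6.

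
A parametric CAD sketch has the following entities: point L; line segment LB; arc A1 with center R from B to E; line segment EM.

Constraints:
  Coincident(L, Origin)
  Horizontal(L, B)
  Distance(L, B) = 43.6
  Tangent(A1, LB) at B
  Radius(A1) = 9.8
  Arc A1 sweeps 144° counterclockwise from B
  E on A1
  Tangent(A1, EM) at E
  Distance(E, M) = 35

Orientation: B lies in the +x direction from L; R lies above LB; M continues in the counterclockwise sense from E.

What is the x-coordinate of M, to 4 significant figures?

21.04

L is at the origin; L and B share the same y with |LB| = 43.6 and B on the +x side, so B = (43.60, 0.000). A1 meets LB tangentially, so RB is at right angles to LB, so R = B + (0, 9.8) = (43.60, 9.800). On A1, B sits at bearing -90° from R; a 144° counterclockwise sweep puts E at bearing 54°, so E = R + 9.8·(cos 54°, sin 54°) = (49.36, 17.73). The tangent condition forces RE to be normal to EM, so EM runs along (−sin 54°, cos 54°); with |EM| = 35.0, M = (21.04, 38.30). So M.x = 21.04.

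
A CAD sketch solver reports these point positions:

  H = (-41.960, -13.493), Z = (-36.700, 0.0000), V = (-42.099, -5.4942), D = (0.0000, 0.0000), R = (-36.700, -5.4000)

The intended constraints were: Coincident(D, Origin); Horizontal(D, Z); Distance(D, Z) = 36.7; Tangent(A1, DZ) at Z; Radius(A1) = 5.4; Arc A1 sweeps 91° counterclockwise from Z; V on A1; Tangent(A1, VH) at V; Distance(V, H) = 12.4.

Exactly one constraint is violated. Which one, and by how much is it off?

Distance(V, H) = 12.4 — off by 4.40.

D = (0.00, 0.00) ✓; D.y = 0.00, Z.y = 0.00 ✓; |DZ| = 36.70 ✓; ∠(RZ, ZD) = 90.00° ✓; |RZ| = 5.400 ✓; bearing(R→V) − bearing(R→Z) = 91.00° ✓; |RV| = 5.400 ✓; ∠(RV, VH) = 90.00° ✓; |VH| = 8.000 ✗.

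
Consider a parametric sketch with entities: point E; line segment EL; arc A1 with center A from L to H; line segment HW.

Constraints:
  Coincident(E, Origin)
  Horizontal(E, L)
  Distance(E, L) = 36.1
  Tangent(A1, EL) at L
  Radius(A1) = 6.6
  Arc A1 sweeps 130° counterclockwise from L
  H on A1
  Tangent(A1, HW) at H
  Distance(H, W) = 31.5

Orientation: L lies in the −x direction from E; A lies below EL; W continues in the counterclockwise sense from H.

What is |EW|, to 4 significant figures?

40.75

E is at the origin; EL is horizontal with |EL| = 36.1 and L on the −x side, so L = (-36.10, 0.000). A1 meets EL tangentially, so AL is at right angles to EL, so A = L + (0, -6.6) = (-36.10, -6.600). On A1, L sits at bearing 90° from A; a 130° counterclockwise sweep puts H at bearing 220°, so H = A + 6.6·(cos 220°, sin 220°) = (-41.16, -10.84). The tangent condition forces AH to be normal to HW, so HW runs along (−sin 220°, cos 220°); with |HW| = 31.5, W = (-20.91, -34.97). Then |EW| = |W − E| = 40.75.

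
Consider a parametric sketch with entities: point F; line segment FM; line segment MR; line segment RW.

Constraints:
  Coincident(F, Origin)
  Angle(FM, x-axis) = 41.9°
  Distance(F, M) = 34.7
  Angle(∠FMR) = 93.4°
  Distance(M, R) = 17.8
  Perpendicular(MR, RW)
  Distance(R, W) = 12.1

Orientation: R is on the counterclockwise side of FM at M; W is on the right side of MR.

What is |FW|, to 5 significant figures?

50.783

F is at the origin; FM runs at 41.9° with length 34.7, so M = 34.7·(cos 41.9°, sin 41.9°) = (25.828, 23.174). ∠FMR = 93.4°, so MR runs at 41.9° + (180° − 93.4°) = 128.50° from the x-axis; with |MR| = 17.8, R = M + 17.8·(cos 128.50°, sin 128.50°) = (14.747, 37.104). MR ⟂ RW; with |RW| = 12.1 on the right of MR, W = R + 12.1·(0.78261, 0.62251) = (24.216, 44.637). Then |FW| = |W − F| = 50.783.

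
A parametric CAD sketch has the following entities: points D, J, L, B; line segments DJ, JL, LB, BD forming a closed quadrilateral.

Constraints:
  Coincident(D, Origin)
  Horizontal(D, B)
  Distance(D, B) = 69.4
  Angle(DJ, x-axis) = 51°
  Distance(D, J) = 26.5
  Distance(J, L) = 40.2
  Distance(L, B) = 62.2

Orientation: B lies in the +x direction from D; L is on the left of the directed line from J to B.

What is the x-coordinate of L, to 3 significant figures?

38.8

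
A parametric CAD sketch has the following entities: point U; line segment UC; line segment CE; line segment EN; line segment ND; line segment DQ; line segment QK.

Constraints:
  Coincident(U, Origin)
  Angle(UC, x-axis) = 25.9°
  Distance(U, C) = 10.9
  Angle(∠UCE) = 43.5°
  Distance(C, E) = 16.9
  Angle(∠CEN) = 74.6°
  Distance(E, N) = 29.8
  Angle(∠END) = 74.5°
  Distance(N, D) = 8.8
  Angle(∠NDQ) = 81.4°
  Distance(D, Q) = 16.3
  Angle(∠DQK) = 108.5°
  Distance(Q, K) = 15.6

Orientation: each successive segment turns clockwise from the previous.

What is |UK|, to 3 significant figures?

20.9

U is at the origin; UC runs at 25.9° with length 10.9, so C = (9.81, 4.76). ∠UCE = 43.5° gives CE at -111° from the x-axis; with |CE| = 16.9, E = (3.86, -11.1). ∠CEN = 74.6° gives EN at 144° from the x-axis; with |EN| = 29.8, N = (-20.2, 6.46). ∠END = 74.5° gives ND at 38.5° from the x-axis; with |ND| = 8.8, D = (-13.4, 11.9). ∠NDQ = 81.4° gives DQ at -60.1° from the x-axis; with |DQ| = 16.3, Q = (-5.24, -2.19). ∠DQK = 108.5° gives QK at -132° from the x-axis; with |QK| = 15.6, K = (-15.6, -13.9). Then |UK| = |K − U| = 20.9.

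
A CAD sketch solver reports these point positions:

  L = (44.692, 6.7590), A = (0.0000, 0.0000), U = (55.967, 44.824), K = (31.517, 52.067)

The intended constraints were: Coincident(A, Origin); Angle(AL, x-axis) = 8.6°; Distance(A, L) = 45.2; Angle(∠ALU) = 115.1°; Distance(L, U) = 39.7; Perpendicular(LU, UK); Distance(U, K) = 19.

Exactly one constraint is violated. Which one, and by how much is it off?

Distance(U, K) = 19 — off by 6.50.

A = (0.00, 0.00) ✓; AL at 8.600° ✓; |AL| = 45.20 ✓; ∠ALU = 115.1° ✓; |LU| = 39.70 ✓; ∠(LU, UK) = 90.00° ✓; |UK| = 25.50 ✗.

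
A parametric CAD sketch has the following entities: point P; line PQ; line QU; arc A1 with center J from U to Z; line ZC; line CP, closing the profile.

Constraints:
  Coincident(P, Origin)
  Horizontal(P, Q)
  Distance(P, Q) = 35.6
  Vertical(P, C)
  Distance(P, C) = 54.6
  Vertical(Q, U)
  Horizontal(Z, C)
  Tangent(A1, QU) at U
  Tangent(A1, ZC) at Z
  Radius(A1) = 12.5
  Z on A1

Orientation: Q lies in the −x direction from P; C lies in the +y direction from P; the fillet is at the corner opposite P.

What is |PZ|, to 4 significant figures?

59.29

The virtual corner opposite P is at (-35.60, 54.60). A1 meets QU tangentially, so JU is at right angles to QU and tangency of A1 to ZC means the radius JZ is perpendicular to ZC, with radius 12.5, so the center J sits 12.5 in from both sides at J = (-23.10, 42.10). That places the tangent points at U = (-35.60, 42.10) on QU and Z = (-23.10, 54.60) on ZC. Then |PZ| = |Z − P| = 59.29.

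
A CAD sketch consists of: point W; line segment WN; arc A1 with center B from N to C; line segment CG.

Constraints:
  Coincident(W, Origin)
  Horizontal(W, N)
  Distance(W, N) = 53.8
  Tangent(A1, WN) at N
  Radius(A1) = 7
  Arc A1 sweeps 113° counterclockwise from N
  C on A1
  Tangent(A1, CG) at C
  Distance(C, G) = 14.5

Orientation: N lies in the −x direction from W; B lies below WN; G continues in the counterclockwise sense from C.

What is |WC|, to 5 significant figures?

61.025

W is at the origin; WN is horizontal with |WN| = 53.8 and N on the −x side, so N = (-53.800, 0.0000). A1 meets WN tangentially, so BN is at right angles to WN, so B = N + (0, -7) = (-53.800, -7.0000). On A1, N sits at bearing 90° from B; a 113° counterclockwise sweep puts C at bearing 203°, so C = B + 7.0·(cos 203°, sin 203°) = (-60.244, -9.7351). Then |WC| = |C − W| = 61.025.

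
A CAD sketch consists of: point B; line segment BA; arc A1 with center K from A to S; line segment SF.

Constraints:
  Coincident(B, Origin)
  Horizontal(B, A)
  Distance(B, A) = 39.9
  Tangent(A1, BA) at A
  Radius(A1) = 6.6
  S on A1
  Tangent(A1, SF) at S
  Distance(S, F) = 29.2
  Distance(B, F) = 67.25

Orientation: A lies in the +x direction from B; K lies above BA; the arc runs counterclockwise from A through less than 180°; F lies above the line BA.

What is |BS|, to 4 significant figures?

45.52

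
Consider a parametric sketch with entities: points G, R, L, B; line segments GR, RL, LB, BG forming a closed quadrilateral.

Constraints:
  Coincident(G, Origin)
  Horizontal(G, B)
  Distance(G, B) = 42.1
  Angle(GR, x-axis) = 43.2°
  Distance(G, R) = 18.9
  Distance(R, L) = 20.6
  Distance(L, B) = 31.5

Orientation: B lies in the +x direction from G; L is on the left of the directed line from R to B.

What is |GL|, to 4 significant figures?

39.48

Checks: |RL| = 20.60 ✓; |LB| = 31.50 ✓.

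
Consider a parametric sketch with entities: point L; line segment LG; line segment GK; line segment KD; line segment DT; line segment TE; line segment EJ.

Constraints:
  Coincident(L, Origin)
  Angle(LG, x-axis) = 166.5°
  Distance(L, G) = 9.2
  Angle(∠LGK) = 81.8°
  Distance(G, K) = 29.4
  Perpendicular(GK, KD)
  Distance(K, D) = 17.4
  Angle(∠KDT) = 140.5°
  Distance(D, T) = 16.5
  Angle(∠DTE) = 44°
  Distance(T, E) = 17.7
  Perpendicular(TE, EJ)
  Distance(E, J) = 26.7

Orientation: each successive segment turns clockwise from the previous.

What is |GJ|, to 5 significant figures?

45.341

L is at the origin; LG runs at 166.5° with length 9.2, so G = (-8.9458, 2.1477). ∠LGK = 81.8° gives GK at 68.300° from the x-axis; with |GK| = 29.4, K = (1.9248, 29.464). The perpendicularity gives KD at right angles to GK, so KD runs at -21.700°; with |KD| = 17.4, D = (18.092, 23.031). ∠KDT = 140.5° gives DT at -61.200° from the x-axis; with |DT| = 16.5, T = (26.041, 8.5715). ∠DTE = 44.0° gives TE at 162.80° from the x-axis; with |TE| = 17.7, E = (9.1322, 13.806). TE ⟂ EJ, so EJ runs at 72.800°; with |EJ| = 26.7, J = (17.028, 39.312). Then |GJ| = |J − G| = 45.341.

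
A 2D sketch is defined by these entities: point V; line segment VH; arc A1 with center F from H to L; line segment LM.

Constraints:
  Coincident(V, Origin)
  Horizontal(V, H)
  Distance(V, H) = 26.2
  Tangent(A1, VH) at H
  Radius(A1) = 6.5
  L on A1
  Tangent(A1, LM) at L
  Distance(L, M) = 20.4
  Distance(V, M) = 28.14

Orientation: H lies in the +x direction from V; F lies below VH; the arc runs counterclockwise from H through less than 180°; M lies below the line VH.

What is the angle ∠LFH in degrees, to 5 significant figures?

73.746°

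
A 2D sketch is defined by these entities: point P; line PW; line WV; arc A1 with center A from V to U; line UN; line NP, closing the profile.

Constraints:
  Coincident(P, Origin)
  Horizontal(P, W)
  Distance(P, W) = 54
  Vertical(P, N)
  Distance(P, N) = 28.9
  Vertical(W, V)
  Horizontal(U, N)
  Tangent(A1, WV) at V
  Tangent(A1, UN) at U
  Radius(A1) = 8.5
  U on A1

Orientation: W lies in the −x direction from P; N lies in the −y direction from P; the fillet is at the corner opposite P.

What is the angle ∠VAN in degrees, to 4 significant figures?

169.4°

P is at the origin; PW is horizontal with |PW| = 54.0 and W on the −x side, so W = (-54.00, 0.000). P and N share the same x with |PN| = 28.9 and N on the −y side, so N = (0.000, -28.90). The virtual corner opposite P is at (-54.00, -28.90). Tangency of A1 to WV means the radius AV is perpendicular to WV and A1 meets UN tangentially, so AU is at right angles to UN, with radius 8.5, so the center A sits 8.5 in from both sides at A = (-45.50, -20.40). That places the tangent points at V = (-54.00, -20.40) on WV and U = (-45.50, -28.90) on UN. Then cos ∠VAN = AV·AN / (|AV||AN|), giving 169.4°.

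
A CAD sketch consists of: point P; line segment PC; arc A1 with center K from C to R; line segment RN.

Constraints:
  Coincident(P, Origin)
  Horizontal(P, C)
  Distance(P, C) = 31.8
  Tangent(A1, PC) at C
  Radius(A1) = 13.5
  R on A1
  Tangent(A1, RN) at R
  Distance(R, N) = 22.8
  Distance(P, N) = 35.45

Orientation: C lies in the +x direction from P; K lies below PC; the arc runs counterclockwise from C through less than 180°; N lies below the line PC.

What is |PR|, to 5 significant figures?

21.395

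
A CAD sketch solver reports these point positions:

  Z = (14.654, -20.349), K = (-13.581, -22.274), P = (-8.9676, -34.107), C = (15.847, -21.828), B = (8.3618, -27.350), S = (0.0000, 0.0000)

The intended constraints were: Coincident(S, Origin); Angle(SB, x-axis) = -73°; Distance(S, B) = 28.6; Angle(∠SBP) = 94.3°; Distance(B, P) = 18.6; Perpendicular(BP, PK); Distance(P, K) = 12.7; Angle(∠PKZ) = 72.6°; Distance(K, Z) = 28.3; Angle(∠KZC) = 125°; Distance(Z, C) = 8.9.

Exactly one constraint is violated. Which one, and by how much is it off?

Distance(Z, C) = 8.9 — off by 7.00.

S = (0.00, 0.00) ✓; SB at -73.00° ✓; |SB| = 28.60 ✓; ∠SBP = 94.30° ✓; |BP| = 18.60 ✓; ∠(BP, PK) = 90.00° ✓; |PK| = 12.70 ✓; ∠PKZ = 72.60° ✓; |KZ| = 28.30 ✓; ∠KZC = 125.0° ✓; |ZC| = 1.900 ✗.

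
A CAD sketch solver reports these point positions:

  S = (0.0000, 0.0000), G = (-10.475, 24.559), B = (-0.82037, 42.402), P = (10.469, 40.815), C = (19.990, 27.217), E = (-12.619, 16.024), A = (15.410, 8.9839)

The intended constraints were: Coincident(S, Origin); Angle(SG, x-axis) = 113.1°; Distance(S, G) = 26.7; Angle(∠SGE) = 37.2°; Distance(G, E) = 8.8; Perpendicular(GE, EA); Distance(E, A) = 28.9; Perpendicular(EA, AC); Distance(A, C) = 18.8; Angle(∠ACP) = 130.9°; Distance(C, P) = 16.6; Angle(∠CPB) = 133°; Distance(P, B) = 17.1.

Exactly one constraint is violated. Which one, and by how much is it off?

Distance(P, B) = 17.1 — off by 5.70.

S = (0.00, 0.00) ✓; SG at 113.1° ✓; |SG| = 26.70 ✓; ∠SGE = 37.20° ✓; |GE| = 8.800 ✓; ∠(GE, EA) = 90.00° ✓; |EA| = 28.90 ✓; ∠(EA, AC) = 90.00° ✓; |AC| = 18.80 ✓; ∠ACP = 130.9° ✓; |CP| = 16.60 ✓; ∠CPB = 133.0° ✓; |PB| = 11.40 ✗.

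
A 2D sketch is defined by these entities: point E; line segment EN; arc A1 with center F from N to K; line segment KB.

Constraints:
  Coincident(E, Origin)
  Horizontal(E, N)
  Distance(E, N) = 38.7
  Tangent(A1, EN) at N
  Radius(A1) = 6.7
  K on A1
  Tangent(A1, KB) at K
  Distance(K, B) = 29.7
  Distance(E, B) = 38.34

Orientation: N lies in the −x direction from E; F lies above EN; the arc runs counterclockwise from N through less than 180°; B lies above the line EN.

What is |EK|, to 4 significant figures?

32.75

Checks: |FK| = 6.700 ✓; ∠(FK, KB) = 90.00° ✓; |KB| = 29.70 ✓; |EB| = 38.34 ✓.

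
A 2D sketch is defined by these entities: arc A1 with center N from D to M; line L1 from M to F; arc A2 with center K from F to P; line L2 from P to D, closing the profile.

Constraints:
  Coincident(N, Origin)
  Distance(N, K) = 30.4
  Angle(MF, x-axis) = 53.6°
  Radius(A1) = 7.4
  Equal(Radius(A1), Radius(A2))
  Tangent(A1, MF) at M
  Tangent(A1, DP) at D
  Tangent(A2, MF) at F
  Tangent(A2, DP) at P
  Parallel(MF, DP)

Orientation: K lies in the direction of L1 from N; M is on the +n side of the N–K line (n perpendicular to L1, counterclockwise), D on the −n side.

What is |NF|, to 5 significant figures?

31.288

The slot axis is L1's direction at 53.6°, so u = (cos 53.6°, sin 53.6°) = (0.59342, 0.80489) and n = (−sin 53.6°, cos 53.6°) = (-0.80489, 0.59342). N is at the origin and K lies 30.4 along u from N, so K = 30.4·u = (18.040, 24.469). Tangency of A1 to both parallel lines with radius 7.4 puts M and D at N ± 7.4·n: M = (-5.9562, 4.3913), D = (5.9562, -4.3913). Equal radii place F and P the same way about K: F = K + 7.4·n = (12.084, 28.860), P = K − 7.4·n = (23.996, 20.077). Then |NF| = |F − N| = 31.288.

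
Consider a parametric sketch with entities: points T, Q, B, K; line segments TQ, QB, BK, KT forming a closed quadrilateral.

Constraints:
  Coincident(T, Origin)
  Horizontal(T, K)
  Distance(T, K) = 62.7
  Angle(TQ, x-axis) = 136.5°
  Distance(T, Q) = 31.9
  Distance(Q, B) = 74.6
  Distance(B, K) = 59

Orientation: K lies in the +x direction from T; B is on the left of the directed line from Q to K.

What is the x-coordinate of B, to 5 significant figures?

43.371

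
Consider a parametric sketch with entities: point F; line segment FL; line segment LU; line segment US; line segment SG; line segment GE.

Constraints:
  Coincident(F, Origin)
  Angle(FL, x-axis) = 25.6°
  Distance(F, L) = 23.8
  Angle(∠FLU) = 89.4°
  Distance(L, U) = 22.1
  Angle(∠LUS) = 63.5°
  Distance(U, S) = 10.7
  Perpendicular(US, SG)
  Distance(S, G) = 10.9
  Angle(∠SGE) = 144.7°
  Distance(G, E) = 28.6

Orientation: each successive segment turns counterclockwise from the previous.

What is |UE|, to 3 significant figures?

34.7

F is at the origin; FL runs at 25.6° with length 23.8, so L = (21.5, 10.3). ∠FLU = 89.4° gives LU at 116° from the x-axis; with |LU| = 22.1, U = (11.7, 30.1). ∠LUS = 63.5° gives US at -127° from the x-axis; with |US| = 10.7, S = (5.22, 21.6). US is perpendicular to SG, so SG runs at -37.3°; with |SG| = 10.9, G = (13.9, 15.0). ∠SGE = 144.7° gives GE at -2.00° from the x-axis; with |GE| = 28.6, E = (42.5, 14.0). Then |UE| = |E − U| = 34.7.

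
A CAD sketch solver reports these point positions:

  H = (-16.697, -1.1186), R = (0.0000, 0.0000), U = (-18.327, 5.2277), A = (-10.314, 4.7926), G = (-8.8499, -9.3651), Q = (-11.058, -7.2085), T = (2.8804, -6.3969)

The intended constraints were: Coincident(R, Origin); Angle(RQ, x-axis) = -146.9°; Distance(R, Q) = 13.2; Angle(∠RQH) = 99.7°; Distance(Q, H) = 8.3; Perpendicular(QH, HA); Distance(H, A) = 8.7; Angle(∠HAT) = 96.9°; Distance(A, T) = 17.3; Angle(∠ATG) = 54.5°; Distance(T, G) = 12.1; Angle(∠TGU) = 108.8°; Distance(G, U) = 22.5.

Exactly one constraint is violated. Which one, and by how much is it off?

Distance(G, U) = 22.5 — off by 5.10.

R = (0.00, 0.00) ✓; RQ at -146.9° ✓; |RQ| = 13.20 ✓; ∠RQH = 99.70° ✓; |QH| = 8.300 ✓; ∠(QH, HA) = 90.00° ✓; |HA| = 8.700 ✓; ∠HAT = 96.90° ✓; |AT| = 17.30 ✓; ∠ATG = 54.50° ✓; |TG| = 12.10 ✓; ∠TGU = 108.8° ✓; |GU| = 17.40 ✗.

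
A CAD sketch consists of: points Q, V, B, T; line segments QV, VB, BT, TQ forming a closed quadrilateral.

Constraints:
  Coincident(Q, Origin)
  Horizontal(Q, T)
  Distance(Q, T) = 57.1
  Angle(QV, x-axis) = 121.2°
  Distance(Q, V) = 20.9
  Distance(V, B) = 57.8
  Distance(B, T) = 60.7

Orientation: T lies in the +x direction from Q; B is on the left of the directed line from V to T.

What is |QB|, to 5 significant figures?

64.668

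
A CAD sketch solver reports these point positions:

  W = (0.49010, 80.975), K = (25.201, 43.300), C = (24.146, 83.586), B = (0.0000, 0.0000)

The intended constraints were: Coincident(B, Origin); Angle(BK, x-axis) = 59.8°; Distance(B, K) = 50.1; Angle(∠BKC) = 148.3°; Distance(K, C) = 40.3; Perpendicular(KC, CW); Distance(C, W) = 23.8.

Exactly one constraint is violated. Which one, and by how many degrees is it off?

Perpendicular(KC, CW) — off by 4.80°.

B = (0.00, 0.00) ✓; BK at 59.80° ✓; |BK| = 50.10 ✓; ∠BKC = 148.3° ✓; |KC| = 40.30 ✓; ∠(KC, CW) = 94.80° ✗; |CW| = 23.80 ✓.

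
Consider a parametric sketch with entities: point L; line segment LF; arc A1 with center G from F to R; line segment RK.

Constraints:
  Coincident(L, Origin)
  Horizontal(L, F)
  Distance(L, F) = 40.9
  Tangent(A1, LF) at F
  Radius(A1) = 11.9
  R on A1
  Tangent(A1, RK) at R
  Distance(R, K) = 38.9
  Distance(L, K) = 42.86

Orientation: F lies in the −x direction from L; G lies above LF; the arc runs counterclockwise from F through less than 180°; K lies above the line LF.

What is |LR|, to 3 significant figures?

31.0

L is at the origin; L and F share the same y with |LF| = 40.9 and F on the −x side, so F = (-40.9, 0.00). The tangent condition forces GF to be normal to LF, so G = F + (0, 11.9) = (-40.9, 11.9). Since GR ⟂ RK (tangency), |GK| = √(11.9² + 38.9²) = 40.7 regardless of where R sits on A1. So K lies on both circle(L, 42.86) and circle(G, 40.7); the above-LF intersection is K = (-12.5, 41.0). R is the foot of the tangent from K: R = (-30.3, 6.44).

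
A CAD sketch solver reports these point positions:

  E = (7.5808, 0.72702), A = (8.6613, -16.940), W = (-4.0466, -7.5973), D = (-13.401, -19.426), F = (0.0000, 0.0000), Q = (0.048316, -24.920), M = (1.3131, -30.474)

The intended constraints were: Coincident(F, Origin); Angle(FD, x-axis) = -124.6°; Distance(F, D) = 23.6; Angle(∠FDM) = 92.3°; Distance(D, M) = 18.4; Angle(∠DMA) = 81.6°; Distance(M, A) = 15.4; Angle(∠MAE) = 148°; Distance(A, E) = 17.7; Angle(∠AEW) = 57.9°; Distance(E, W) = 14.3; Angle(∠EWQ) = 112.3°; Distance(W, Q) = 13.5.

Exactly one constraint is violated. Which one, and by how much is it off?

Distance(W, Q) = 13.5 — off by 4.30.

F = (0.00, 0.00) ✓; FD at -124.6° ✓; |FD| = 23.60 ✓; ∠FDM = 92.30° ✓; |DM| = 18.40 ✓; ∠DMA = 81.60° ✓; |MA| = 15.40 ✓; ∠MAE = 148.0° ✓; |AE| = 17.70 ✓; ∠AEW = 57.90° ✓; |EW| = 14.30 ✓; ∠EWQ = 112.3° ✓; |WQ| = 17.80 ✗.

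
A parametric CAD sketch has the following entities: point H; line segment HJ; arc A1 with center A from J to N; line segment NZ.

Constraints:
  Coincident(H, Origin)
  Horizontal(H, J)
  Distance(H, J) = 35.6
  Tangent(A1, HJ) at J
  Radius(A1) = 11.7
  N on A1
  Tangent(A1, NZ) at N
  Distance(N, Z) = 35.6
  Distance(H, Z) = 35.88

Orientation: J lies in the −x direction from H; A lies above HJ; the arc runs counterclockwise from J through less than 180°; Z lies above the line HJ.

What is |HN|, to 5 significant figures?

26.317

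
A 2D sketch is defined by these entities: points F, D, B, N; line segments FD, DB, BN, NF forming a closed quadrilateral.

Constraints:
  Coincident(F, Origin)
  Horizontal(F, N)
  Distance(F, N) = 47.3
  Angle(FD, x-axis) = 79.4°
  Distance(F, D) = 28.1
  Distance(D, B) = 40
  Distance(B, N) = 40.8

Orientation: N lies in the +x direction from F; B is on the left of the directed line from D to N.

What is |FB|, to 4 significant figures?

59.13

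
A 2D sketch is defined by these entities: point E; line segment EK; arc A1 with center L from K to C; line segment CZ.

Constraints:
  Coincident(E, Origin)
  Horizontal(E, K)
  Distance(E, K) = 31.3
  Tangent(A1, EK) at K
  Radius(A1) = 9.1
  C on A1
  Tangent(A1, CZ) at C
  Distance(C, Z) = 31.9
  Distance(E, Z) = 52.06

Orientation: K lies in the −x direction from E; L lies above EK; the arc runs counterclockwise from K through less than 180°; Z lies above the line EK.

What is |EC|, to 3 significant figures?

25.2

E is at the origin; EK is horizontal with |EK| = 31.3 and K on the −x side, so K = (-31.3, 0.00). Tangency of A1 to EK means the radius LK is perpendicular to EK, so L = K + (0, 9.1) = (-31.3, 9.10). Since LC ⟂ CZ (tangency), |LZ| = √(9.1² + 31.9²) = 33.2 regardless of where C sits on A1. So Z lies on both circle(E, 52.06) and circle(L, 33.2); the above-EK intersection is Z = (-30.4, 42.3). C is the foot of the tangent from Z: C = (-22.5, 11.4).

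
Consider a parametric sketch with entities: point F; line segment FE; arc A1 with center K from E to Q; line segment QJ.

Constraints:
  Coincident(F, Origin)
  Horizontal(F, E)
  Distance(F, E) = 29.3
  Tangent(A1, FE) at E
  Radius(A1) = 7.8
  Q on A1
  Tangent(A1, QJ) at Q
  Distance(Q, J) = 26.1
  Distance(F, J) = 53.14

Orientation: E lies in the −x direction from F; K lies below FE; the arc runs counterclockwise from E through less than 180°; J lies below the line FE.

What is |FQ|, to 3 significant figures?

37.4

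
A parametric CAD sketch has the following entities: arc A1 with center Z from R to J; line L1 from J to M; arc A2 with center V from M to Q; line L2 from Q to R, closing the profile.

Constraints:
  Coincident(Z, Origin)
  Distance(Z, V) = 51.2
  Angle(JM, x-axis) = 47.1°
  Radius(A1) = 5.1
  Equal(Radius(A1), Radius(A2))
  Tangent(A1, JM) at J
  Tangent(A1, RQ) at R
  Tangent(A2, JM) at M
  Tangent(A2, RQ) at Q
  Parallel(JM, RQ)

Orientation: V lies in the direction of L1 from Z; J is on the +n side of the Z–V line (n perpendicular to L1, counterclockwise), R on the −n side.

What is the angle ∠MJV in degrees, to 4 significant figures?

5.688°

The slot axis is L1's direction at 47.1°, so u = (cos 47.1°, sin 47.1°) = (0.6807, 0.7325) and n = (−sin 47.1°, cos 47.1°) = (-0.7325, 0.6807). Z is at the origin and V lies 51.2 along u from Z, so V = 51.2·u = (34.85, 37.51). Tangency of A1 to both parallel lines with radius 5.1 puts J and R at Z ± 5.1·n: J = (-3.736, 3.472), R = (3.736, -3.472). Equal radii place M and Q the same way about V: M = V + 5.1·n = (31.12, 40.98), Q = V − 5.1·n = (38.59, 34.03). Then cos ∠MJV = JM·JV / (|JM||JV|), giving 5.688°.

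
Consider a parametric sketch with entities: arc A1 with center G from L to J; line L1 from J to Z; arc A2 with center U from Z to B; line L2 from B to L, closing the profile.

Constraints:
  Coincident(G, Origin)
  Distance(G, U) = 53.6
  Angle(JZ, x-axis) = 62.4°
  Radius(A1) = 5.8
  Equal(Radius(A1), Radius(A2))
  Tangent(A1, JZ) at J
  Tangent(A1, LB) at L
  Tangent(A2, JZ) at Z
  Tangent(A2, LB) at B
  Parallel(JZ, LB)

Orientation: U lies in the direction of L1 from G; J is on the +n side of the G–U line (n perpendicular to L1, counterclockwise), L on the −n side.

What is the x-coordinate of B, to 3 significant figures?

30.0

Tangency of A1 to both parallel lines with radius 5.8 puts J and L at G ± 5.8·n: J = (-5.14, 2.69), L = (5.14, -2.69). Equal radii place Z and B the same way about U: Z = U + 5.8·n = (19.7, 50.2), B = U − 5.8·n = (30.0, 44.8). So B.x = 30.0.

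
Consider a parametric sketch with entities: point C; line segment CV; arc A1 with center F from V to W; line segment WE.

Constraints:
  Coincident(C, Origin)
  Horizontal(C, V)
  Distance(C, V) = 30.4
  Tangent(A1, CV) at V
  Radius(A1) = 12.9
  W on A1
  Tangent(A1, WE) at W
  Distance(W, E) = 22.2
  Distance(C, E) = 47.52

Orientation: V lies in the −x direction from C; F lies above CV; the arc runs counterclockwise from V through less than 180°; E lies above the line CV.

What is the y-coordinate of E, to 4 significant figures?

38.46

Checks: |FW| = 12.90 ✓; ∠(FW, WE) = 90.00° ✓; |WE| = 22.20 ✓; |CE| = 47.52 ✓.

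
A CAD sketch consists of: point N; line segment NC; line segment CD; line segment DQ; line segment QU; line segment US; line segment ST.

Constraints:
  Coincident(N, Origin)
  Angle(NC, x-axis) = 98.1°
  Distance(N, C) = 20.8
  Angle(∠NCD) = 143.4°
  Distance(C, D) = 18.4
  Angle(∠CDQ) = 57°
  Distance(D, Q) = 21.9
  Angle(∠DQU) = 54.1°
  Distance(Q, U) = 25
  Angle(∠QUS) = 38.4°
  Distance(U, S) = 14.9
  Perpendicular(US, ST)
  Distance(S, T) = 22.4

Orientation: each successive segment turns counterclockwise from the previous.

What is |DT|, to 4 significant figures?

29.30

N is at the origin; NC runs at 98.1° with length 20.8, so C = (-2.931, 20.59). ∠NCD = 143.4° gives CD at 134.7° from the x-axis; with |CD| = 18.4, D = (-15.87, 33.67). ∠CDQ = 57.0° gives DQ at -102.3° from the x-axis; with |DQ| = 21.9, Q = (-20.54, 12.27). ∠DQU = 54.1° gives QU at 23.60° from the x-axis; with |QU| = 25.0, U = (2.370, 22.28). ∠QUS = 38.4° gives US at 165.2° from the x-axis; with |US| = 14.9, S = (-12.04, 26.09). US is perpendicular to ST, so ST runs at -104.8°; with |ST| = 22.4, T = (-17.76, 4.432). Then |DT| = |T − D| = 29.30.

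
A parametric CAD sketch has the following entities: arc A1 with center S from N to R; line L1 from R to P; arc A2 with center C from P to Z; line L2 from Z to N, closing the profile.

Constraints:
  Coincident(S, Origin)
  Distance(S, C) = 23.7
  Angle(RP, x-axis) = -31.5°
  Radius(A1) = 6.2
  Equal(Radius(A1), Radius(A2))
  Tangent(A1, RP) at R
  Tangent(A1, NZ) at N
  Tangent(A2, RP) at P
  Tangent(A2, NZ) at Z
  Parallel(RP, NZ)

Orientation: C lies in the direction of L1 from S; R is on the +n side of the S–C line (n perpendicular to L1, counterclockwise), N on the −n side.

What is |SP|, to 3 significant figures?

24.5

The slot axis is L1's direction at -31.5°, so u = (cos -31.5°, sin -31.5°) = (0.853, -0.522) and n = (−sin -31.5°, cos -31.5°) = (0.522, 0.853). S is at the origin and C lies 23.7 along u from S, so C = 23.7·u = (20.2, -12.4). Tangency of A1 to both parallel lines with radius 6.2 puts R and N at S ± 6.2·n: R = (3.24, 5.29), N = (-3.24, -5.29). Equal radii place P and Z the same way about C: P = C + 6.2·n = (23.4, -7.10), Z = C − 6.2·n = (17.0, -17.7). Then |SP| = |P − S| = 24.5.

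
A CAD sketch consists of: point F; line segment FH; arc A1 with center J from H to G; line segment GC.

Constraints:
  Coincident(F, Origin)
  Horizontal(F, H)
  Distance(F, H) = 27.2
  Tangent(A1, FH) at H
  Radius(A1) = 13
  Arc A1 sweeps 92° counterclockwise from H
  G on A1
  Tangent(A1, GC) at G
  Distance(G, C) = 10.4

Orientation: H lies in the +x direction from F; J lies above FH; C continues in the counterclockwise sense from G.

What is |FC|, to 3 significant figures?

46.4

On A1, H sits at bearing -90° from J; a 92° counterclockwise sweep puts G at bearing 2°, so G = J + 13.0·(cos 2°, sin 2°) = (40.2, 13.5). A1 meets GC tangentially, so JG is at right angles to GC, so GC runs along (−sin 2°, cos 2°); with |GC| = 10.4, C = (39.8, 23.8). Then |FC| = |C − F| = 46.4.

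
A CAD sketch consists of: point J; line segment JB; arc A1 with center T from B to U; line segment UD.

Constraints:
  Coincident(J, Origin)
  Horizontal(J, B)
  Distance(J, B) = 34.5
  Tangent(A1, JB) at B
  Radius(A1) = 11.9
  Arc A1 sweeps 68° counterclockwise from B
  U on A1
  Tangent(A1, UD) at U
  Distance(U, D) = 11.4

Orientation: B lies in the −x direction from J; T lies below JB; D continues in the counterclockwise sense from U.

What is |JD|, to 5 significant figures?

52.961

J is at the origin; J and B share the same y with |JB| = 34.5 and B on the −x side, so B = (-34.500, 0.0000). The tangent condition forces TB to be normal to JB, so T = B + (0, -11.9) = (-34.500, -11.900). On A1, B sits at bearing 90° from T; a 68° counterclockwise sweep puts U at bearing 158°, so U = T + 11.9·(cos 158°, sin 158°) = (-45.533, -7.4422). A1 meets UD tangentially, so TU is at right angles to UD, so UD runs along (−sin 158°, cos 158°); with |UD| = 11.4, D = (-49.804, -18.012). Then |JD| = |D − J| = 52.961.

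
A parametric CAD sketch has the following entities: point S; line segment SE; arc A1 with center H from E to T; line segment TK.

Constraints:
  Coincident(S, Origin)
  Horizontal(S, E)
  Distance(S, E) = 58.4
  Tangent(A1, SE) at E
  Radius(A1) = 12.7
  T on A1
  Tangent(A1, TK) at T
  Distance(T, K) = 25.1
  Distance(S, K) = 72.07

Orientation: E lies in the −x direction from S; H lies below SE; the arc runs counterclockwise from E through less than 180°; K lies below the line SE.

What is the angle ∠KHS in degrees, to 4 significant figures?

104.3°

Checks: ∠(HE, ES) = 90.00° ✓; |HT| = 12.70 ✓; ∠(HT, TK) = 90.00° ✓; |TK| = 25.10 ✓; |SK| = 72.07 ✓.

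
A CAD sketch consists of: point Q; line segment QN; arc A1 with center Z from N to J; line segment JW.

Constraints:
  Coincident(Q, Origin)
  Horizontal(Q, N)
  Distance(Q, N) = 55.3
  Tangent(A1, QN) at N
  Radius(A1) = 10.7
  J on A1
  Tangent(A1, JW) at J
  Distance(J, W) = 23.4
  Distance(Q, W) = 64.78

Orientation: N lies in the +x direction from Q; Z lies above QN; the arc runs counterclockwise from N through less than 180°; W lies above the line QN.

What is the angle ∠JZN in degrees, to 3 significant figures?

118°

Checks: |ZJ| = 10.70 ✓; ∠(ZJ, JW) = 90.00° ✓; |JW| = 23.40 ✓; |QW| = 64.78 ✓.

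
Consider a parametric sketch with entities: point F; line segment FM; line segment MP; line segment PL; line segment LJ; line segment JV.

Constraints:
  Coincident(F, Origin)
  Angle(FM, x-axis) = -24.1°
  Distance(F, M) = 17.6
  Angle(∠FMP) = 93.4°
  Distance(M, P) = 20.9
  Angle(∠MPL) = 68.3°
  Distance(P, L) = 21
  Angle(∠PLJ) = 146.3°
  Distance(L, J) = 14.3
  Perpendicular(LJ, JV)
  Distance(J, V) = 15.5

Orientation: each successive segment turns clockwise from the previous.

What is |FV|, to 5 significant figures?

6.9384

F is at the origin; FM runs at -24.1° with length 17.6, so M = (16.066, -7.1866). ∠FMP = 93.4° gives MP at -110.70° from the x-axis; with |MP| = 20.9, P = (8.6783, -26.737). ∠MPL = 68.3° gives PL at 137.60° from the x-axis; with |PL| = 21.0, L = (-6.8293, -12.577). ∠PLJ = 146.3° gives LJ at 103.90° from the x-axis; with |LJ| = 14.3, J = (-10.265, 1.3042). The perpendicularity gives JV at right angles to LJ, so JV runs at 13.900°; with |JV| = 15.5, V = (4.7815, 5.0277). Then |FV| = |V − F| = 6.9384.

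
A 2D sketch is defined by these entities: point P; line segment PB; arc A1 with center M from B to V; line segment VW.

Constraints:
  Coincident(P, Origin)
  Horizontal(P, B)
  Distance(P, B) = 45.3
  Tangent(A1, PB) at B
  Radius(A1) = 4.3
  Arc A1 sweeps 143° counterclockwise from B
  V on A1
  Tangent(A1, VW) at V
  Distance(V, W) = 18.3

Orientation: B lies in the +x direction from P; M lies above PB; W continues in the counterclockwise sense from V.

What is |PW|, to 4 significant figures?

38.19

P is at the origin; P and B share the same y with |PB| = 45.3 and B on the +x side, so B = (45.30, 0.000). Since A1 is tangent to PB there, MB ⟂ PB, so M = B + (0, 4.3) = (45.30, 4.300). On A1, B sits at bearing -90° from M; a 143° counterclockwise sweep puts V at bearing 53°, so V = M + 4.3·(cos 53°, sin 53°) = (47.89, 7.734). A1 meets VW tangentially, so MV is at right angles to VW, so VW runs along (−sin 53°, cos 53°); with |VW| = 18.3, W = (33.27, 18.75). Then |PW| = |W − P| = 38.19.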